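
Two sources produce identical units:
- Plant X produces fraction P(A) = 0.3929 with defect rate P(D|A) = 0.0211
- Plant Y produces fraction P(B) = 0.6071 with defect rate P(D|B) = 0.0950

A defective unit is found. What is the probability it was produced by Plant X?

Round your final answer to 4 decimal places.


Let A = from Plant X, D = defective

Given:
- P(A) = 0.3929, P(B) = 0.6071
- P(D|A) = 0.0211, P(D|B) = 0.0950

Step 1: Find P(D)
P(D) = P(D|A)P(A) + P(D|B)P(B)
     = 0.0211 × 0.3929 + 0.0950 × 0.6071
     = 0.00829019 + 0.05767450
     = 0.06596469

Step 2: Apply Bayes' theorem
P(A|D) = P(D|A)P(A) / P(D)
       = 0.00829019 / 0.06596469
       = 0.1257


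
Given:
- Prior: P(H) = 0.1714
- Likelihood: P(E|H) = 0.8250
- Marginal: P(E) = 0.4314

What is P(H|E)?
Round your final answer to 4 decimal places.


Using Bayes' theorem:

P(H|E) = P(E|H) × P(H) / P(E)
       = 0.8250 × 0.1714 / 0.4314
       = 0.14140500 / 0.4314
       = 0.3278

The evidence strengthens our belief in H.
Prior: 0.1714 → Posterior: 0.3278


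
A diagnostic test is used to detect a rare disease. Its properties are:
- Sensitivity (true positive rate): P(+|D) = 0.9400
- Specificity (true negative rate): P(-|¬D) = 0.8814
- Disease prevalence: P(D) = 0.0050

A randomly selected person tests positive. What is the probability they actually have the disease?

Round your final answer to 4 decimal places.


Let D = has disease, + = positive test

Given:
- P(D) = 0.0050 (prevalence)
- P(+|D) = 0.9400 (sensitivity)
- P(-|¬D) = 0.8814 (specificity)
- P(+|¬D) = 0.1186 (false positive rate = 1 - specificity)

Step 1: Find P(+)
P(+) = P(+|D)P(D) + P(+|¬D)P(¬D)
     = 0.9400 × 0.0050 + 0.1186 × 0.9950
     = 0.00470000 + 0.11800700
     = 0.12270700

Step 2: Apply Bayes' theorem for P(D|+)
P(D|+) = P(+|D)P(D) / P(+)
       = 0.00470000 / 0.12270700
       = 0.0383


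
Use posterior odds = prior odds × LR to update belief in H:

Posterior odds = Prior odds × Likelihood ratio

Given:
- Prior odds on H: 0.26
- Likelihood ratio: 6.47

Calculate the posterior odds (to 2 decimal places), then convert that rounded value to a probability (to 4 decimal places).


Step 1: Calculate posterior odds
Posterior odds = Prior odds × LR
               = 0.26 × 6.47
               = 1.68

Step 2: Convert to probability
P(H|E) = Posterior odds / (1 + Posterior odds)
       = 1.68 / (1 + 1.68)
       = 1.68 / 2.68
       = 0.6269

The evidence increased P(H) from 0.2063 to 0.6269.


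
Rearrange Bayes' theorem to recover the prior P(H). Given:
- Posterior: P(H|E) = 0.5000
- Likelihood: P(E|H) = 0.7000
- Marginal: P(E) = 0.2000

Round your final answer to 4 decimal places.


From Bayes' theorem: P(H|E) = P(E|H) × P(H) / P(E)

Rearranging for P(H):
P(H) = P(H|E) × P(E) / P(E|H)
     = 0.5000 × 0.2000 / 0.7000
     = 0.10000000 / 0.7000
     = 0.1429


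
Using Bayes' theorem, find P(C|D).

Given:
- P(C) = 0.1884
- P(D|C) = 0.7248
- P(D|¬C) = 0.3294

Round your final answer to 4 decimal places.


Bayes' theorem: P(C|D) = P(D|C) × P(C) / P(D)

Step 1: Calculate P(D) using law of total probability
P(D) = P(D|C)P(C) + P(D|¬C)P(¬C)
     = 0.7248 × 0.1884 + 0.3294 × 0.8116
     = 0.13655232 + 0.26734104
     = 0.40389336

Step 2: Apply Bayes' theorem
P(C|D) = P(D|C) × P(C) / P(D)
       = 0.13655232 / 0.40389336
       = 0.3381


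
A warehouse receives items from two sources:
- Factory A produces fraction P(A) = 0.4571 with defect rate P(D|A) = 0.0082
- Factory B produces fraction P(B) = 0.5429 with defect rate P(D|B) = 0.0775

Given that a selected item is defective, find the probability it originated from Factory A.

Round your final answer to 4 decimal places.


Let A = from Factory A, D = defective

Given:
- P(A) = 0.4571, P(B) = 0.5429
- P(D|A) = 0.0082, P(D|B) = 0.0775

Step 1: Find P(D)
P(D) = P(D|A)P(A) + P(D|B)P(B)
     = 0.0082 × 0.4571 + 0.0775 × 0.5429
     = 0.00374822 + 0.04207475
     = 0.04582297

Step 2: Apply Bayes' theorem
P(A|D) = P(D|A)P(A) / P(D)
       = 0.00374822 / 0.04582297
       = 0.0818


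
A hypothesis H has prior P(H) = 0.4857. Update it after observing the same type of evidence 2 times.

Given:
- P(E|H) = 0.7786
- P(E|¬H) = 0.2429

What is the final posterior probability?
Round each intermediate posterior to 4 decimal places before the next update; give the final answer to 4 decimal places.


Sequential Bayesian updating:

Initial prior: P(H) = 0.4857

Update 1:
  P(E) = 0.7786 × 0.4857 + 0.2429 × 0.5143 = 0.37816602 + 0.12492347 = 0.50308949
  P(H|E) = 0.37816602 / 0.50308949 = 0.7517

Update 2:
  P(E) = 0.7786 × 0.7517 + 0.2429 × 0.2483 = 0.58527362 + 0.06031207 = 0.64558569
  P(H|E) = 0.58527362 / 0.64558569 = 0.9066

Final posterior: 0.9066


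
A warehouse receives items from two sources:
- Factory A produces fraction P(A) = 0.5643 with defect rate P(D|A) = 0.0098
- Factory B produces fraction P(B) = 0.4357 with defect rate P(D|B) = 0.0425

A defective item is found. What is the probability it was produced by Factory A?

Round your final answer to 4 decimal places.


Let A = from Factory A, D = defective

Given:
- P(A) = 0.5643, P(B) = 0.4357
- P(D|A) = 0.0098, P(D|B) = 0.0425

Step 1: Find P(D)
P(D) = P(D|A)P(A) + P(D|B)P(B)
     = 0.0098 × 0.5643 + 0.0425 × 0.4357
     = 0.00553014 + 0.01851725
     = 0.02404739

Step 2: Apply Bayes' theorem
P(A|D) = P(D|A)P(A) / P(D)
       = 0.00553014 / 0.02404739
       = 0.2300


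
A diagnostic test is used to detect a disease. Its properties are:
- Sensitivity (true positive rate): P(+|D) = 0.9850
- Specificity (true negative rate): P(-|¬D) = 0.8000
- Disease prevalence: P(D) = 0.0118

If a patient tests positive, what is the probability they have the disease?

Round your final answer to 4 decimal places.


Let D = has disease, + = positive test

Given:
- P(D) = 0.0118 (prevalence)
- P(+|D) = 0.9850 (sensitivity)
- P(-|¬D) = 0.8000 (specificity)
- P(+|¬D) = 0.2000 (false positive rate = 1 - specificity)

Step 1: Find P(+)
P(+) = P(+|D)P(D) + P(+|¬D)P(¬D)
     = 0.9850 × 0.0118 + 0.2000 × 0.9882
     = 0.01162300 + 0.19764000
     = 0.20926300

Step 2: Apply Bayes' theorem for P(D|+)
P(D|+) = P(+|D)P(D) / P(+)
       = 0.01162300 / 0.20926300
       = 0.0555


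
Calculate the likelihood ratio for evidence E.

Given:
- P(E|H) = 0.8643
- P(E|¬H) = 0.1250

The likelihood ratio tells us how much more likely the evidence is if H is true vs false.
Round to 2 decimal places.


Likelihood Ratio (LR) = P(E|H) / P(E|¬H)

LR = 0.8643 / 0.1250
   = 6.91

The evidence is 6.91 times more likely if H is true than if H is false.
Since LR > 1, the evidence supports H over ¬H.


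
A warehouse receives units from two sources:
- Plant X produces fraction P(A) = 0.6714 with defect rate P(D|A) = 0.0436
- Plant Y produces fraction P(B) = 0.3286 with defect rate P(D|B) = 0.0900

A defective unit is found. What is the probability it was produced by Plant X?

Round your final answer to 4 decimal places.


Let A = from Plant X, D = defective

Given:
- P(A) = 0.6714, P(B) = 0.3286
- P(D|A) = 0.0436, P(D|B) = 0.0900

Step 1: Find P(D)
P(D) = P(D|A)P(A) + P(D|B)P(B)
     = 0.0436 × 0.6714 + 0.0900 × 0.3286
     = 0.02927304 + 0.02957400
     = 0.05884704

Step 2: Apply Bayes' theorem
P(A|D) = P(D|A)P(A) / P(D)
       = 0.02927304 / 0.05884704
       = 0.4974


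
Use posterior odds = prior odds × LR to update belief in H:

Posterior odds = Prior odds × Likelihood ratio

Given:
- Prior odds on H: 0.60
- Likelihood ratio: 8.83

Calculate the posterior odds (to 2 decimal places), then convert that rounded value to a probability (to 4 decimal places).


Step 1: Calculate posterior odds
Posterior odds = Prior odds × LR
               = 0.60 × 8.83
               = 5.30

Step 2: Convert to probability
P(H|E) = Posterior odds / (1 + Posterior odds)
       = 5.30 / (1 + 5.30)
       = 5.30 / 6.30
       = 0.8413

The evidence increased P(H) from 0.3750 to 0.8413.


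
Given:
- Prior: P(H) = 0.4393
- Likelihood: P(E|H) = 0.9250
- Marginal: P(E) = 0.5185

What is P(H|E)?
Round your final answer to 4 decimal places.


Using Bayes' theorem:

P(H|E) = P(E|H) × P(H) / P(E)
       = 0.9250 × 0.4393 / 0.5185
       = 0.40635250 / 0.5185
       = 0.7837

The evidence strengthens our belief in H.
Prior: 0.4393 → Posterior: 0.7837


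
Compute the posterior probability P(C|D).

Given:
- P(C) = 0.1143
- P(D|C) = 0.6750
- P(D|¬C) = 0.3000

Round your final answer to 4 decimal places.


Bayes' theorem: P(C|D) = P(D|C) × P(C) / P(D)

Step 1: Calculate P(D) using law of total probability
P(D) = P(D|C)P(C) + P(D|¬C)P(¬C)
     = 0.6750 × 0.1143 + 0.3000 × 0.8857
     = 0.07715250 + 0.26571000
     = 0.34286250

Step 2: Apply Bayes' theorem
P(C|D) = P(D|C) × P(C) / P(D)
       = 0.07715250 / 0.34286250
       = 0.2250


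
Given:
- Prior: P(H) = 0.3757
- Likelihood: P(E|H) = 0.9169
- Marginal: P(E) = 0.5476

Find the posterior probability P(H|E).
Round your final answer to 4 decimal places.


Using Bayes' theorem:

P(H|E) = P(E|H) × P(H) / P(E)
       = 0.9169 × 0.3757 / 0.5476
       = 0.34447933 / 0.5476
       = 0.6291

The evidence strengthens our belief in H.
Prior: 0.3757 → Posterior: 0.6291


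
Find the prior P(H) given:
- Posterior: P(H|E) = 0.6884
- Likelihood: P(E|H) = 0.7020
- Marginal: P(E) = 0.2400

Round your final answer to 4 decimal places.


From Bayes' theorem: P(H|E) = P(E|H) × P(H) / P(E)

Rearranging for P(H):
P(H) = P(H|E) × P(E) / P(E|H)
     = 0.6884 × 0.2400 / 0.7020
     = 0.16521600 / 0.7020
     = 0.2354


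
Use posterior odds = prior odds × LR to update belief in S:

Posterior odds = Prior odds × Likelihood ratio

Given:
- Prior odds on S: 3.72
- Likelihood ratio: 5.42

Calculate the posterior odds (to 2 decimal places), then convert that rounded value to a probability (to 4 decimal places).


Step 1: Calculate posterior odds
Posterior odds = Prior odds × LR
               = 3.72 × 5.42
               = 20.16

Step 2: Convert to probability
P(S|E) = Posterior odds / (1 + Posterior odds)
       = 20.16 / (1 + 20.16)
       = 20.16 / 21.16
       = 0.9527

The evidence increased P(S) from 0.7881 to 0.9527.


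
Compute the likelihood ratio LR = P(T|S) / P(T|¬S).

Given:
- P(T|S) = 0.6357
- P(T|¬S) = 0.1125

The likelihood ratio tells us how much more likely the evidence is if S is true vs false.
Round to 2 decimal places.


Likelihood Ratio (LR) = P(T|S) / P(T|¬S)

LR = 0.6357 / 0.1125
   = 5.65

The evidence is 5.65 times more likely if S is true than if S is false.
Since LR > 1, the evidence supports S over ¬S.


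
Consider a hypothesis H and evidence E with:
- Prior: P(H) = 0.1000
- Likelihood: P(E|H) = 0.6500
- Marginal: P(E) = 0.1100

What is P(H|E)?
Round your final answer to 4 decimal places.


Using Bayes' theorem:

P(H|E) = P(E|H) × P(H) / P(E)
       = 0.6500 × 0.1000 / 0.1100
       = 0.06500000 / 0.1100
       = 0.5909

The evidence strengthens our belief in H.
Prior: 0.1000 → Posterior: 0.5909


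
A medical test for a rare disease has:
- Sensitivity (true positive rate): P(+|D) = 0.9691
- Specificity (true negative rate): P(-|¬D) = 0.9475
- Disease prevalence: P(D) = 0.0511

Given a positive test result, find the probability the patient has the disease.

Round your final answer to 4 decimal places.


Let D = has disease, + = positive test

Given:
- P(D) = 0.0511 (prevalence)
- P(+|D) = 0.9691 (sensitivity)
- P(-|¬D) = 0.9475 (specificity)
- P(+|¬D) = 0.0525 (false positive rate = 1 - specificity)

Step 1: Find P(+)
P(+) = P(+|D)P(D) + P(+|¬D)P(¬D)
     = 0.9691 × 0.0511 + 0.0525 × 0.9489
     = 0.04952101 + 0.04981725
     = 0.09933826

Step 2: Apply Bayes' theorem for P(D|+)
P(D|+) = P(+|D)P(D) / P(+)
       = 0.04952101 / 0.09933826
       = 0.4985


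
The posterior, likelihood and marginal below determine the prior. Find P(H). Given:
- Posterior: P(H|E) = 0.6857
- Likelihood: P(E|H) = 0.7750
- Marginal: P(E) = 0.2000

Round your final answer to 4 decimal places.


From Bayes' theorem: P(H|E) = P(E|H) × P(H) / P(E)

Rearranging for P(H):
P(H) = P(H|E) × P(E) / P(E|H)
     = 0.6857 × 0.2000 / 0.7750
     = 0.13714000 / 0.7750
     = 0.1770


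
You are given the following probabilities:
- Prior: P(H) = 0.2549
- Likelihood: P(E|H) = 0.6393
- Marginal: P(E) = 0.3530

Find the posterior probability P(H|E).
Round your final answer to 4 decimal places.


Using Bayes' theorem:

P(H|E) = P(E|H) × P(H) / P(E)
       = 0.6393 × 0.2549 / 0.3530
       = 0.16295757 / 0.3530
       = 0.4616

The evidence strengthens our belief in H.
Prior: 0.2549 → Posterior: 0.4616


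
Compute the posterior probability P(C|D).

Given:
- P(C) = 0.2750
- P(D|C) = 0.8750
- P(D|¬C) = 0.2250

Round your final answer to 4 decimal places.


Bayes' theorem: P(C|D) = P(D|C) × P(C) / P(D)

Step 1: Calculate P(D) using law of total probability
P(D) = P(D|C)P(C) + P(D|¬C)P(¬C)
     = 0.8750 × 0.2750 + 0.2250 × 0.7250
     = 0.24062500 + 0.16312500
     = 0.40375000

Step 2: Apply Bayes' theorem
P(C|D) = P(D|C) × P(C) / P(D)
       = 0.24062500 / 0.40375000
       = 0.5960


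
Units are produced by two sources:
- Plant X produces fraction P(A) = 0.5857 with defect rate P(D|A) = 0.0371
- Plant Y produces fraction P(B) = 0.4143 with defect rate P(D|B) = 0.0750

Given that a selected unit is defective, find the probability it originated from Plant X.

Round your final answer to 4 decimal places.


Let A = from Plant X, D = defective

Given:
- P(A) = 0.5857, P(B) = 0.4143
- P(D|A) = 0.0371, P(D|B) = 0.0750

Step 1: Find P(D)
P(D) = P(D|A)P(A) + P(D|B)P(B)
     = 0.0371 × 0.5857 + 0.0750 × 0.4143
     = 0.02172947 + 0.03107250
     = 0.05280197

Step 2: Apply Bayes' theorem
P(A|D) = P(D|A)P(A) / P(D)
       = 0.02172947 / 0.05280197
       = 0.4115


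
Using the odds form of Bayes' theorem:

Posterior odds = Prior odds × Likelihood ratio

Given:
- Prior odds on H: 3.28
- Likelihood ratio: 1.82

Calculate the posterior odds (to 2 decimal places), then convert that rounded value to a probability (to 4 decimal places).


Step 1: Calculate posterior odds
Posterior odds = Prior odds × LR
               = 3.28 × 1.82
               = 5.97

Step 2: Convert to probability
P(H|E) = Posterior odds / (1 + Posterior odds)
       = 5.97 / (1 + 5.97)
       = 5.97 / 6.97
       = 0.8565

The evidence increased P(H) from 0.7664 to 0.8565.


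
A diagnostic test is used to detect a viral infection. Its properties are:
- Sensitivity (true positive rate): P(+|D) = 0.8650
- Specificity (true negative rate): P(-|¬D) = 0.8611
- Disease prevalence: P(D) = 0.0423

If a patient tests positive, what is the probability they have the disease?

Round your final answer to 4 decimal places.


Let D = has disease, + = positive test

Given:
- P(D) = 0.0423 (prevalence)
- P(+|D) = 0.8650 (sensitivity)
- P(-|¬D) = 0.8611 (specificity)
- P(+|¬D) = 0.1389 (false positive rate = 1 - specificity)

Step 1: Find P(+)
P(+) = P(+|D)P(D) + P(+|¬D)P(¬D)
     = 0.8650 × 0.0423 + 0.1389 × 0.9577
     = 0.03658950 + 0.13302453
     = 0.16961403

Step 2: Apply Bayes' theorem for P(D|+)
P(D|+) = P(+|D)P(D) / P(+)
       = 0.03658950 / 0.16961403
       = 0.2157


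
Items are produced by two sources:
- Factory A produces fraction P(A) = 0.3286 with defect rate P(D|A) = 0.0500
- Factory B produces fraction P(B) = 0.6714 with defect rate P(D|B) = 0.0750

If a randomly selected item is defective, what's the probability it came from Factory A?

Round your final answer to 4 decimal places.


Let A = from Factory A, D = defective

Given:
- P(A) = 0.3286, P(B) = 0.6714
- P(D|A) = 0.0500, P(D|B) = 0.0750

Step 1: Find P(D)
P(D) = P(D|A)P(A) + P(D|B)P(B)
     = 0.0500 × 0.3286 + 0.0750 × 0.6714
     = 0.01643000 + 0.05035500
     = 0.06678500

Step 2: Apply Bayes' theorem
P(A|D) = P(D|A)P(A) / P(D)
       = 0.01643000 / 0.06678500
       = 0.2460


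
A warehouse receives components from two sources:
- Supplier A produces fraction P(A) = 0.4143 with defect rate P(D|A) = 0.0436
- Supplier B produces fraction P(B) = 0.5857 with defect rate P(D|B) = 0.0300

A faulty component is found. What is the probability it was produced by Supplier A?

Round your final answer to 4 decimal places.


Let A = from Supplier A, D = faulty

Given:
- P(A) = 0.4143, P(B) = 0.5857
- P(D|A) = 0.0436, P(D|B) = 0.0300

Step 1: Find P(D)
P(D) = P(D|A)P(A) + P(D|B)P(B)
     = 0.0436 × 0.4143 + 0.0300 × 0.5857
     = 0.01806348 + 0.01757100
     = 0.03563448

Step 2: Apply Bayes' theorem
P(A|D) = P(D|A)P(A) / P(D)
       = 0.01806348 / 0.03563448
       = 0.5069


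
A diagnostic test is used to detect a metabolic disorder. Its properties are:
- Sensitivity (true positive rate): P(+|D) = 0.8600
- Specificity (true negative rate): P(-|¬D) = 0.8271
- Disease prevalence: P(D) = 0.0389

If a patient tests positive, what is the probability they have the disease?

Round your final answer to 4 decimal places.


Let D = has disease, + = positive test

Given:
- P(D) = 0.0389 (prevalence)
- P(+|D) = 0.8600 (sensitivity)
- P(-|¬D) = 0.8271 (specificity)
- P(+|¬D) = 0.1729 (false positive rate = 1 - specificity)

Step 1: Find P(+)
P(+) = P(+|D)P(D) + P(+|¬D)P(¬D)
     = 0.8600 × 0.0389 + 0.1729 × 0.9611
     = 0.03345400 + 0.16617419
     = 0.19962819

Step 2: Apply Bayes' theorem for P(D|+)
P(D|+) = P(+|D)P(D) / P(+)
       = 0.03345400 / 0.19962819
       = 0.1676


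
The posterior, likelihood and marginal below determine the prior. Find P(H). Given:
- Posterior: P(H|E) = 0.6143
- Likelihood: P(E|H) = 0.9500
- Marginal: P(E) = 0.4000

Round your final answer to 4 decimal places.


From Bayes' theorem: P(H|E) = P(E|H) × P(H) / P(E)

Rearranging for P(H):
P(H) = P(H|E) × P(E) / P(E|H)
     = 0.6143 × 0.4000 / 0.9500
     = 0.24572000 / 0.9500
     = 0.2587


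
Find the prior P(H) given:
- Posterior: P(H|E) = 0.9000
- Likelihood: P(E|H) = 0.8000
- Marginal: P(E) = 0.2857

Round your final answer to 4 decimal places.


From Bayes' theorem: P(H|E) = P(E|H) × P(H) / P(E)

Rearranging for P(H):
P(H) = P(H|E) × P(E) / P(E|H)
     = 0.9000 × 0.2857 / 0.8000
     = 0.25713000 / 0.8000
     = 0.3214


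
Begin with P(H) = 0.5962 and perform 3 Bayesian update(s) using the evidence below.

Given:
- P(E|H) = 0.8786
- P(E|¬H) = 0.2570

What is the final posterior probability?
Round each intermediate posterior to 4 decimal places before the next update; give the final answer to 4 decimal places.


Sequential Bayesian updating:

Initial prior: P(H) = 0.5962

Update 1:
  P(E) = 0.8786 × 0.5962 + 0.2570 × 0.4038 = 0.52382132 + 0.10377660 = 0.62759792
  P(H|E) = 0.52382132 / 0.62759792 = 0.8346

Update 2:
  P(E) = 0.8786 × 0.8346 + 0.2570 × 0.1654 = 0.73327956 + 0.04250780 = 0.77578736
  P(H|E) = 0.73327956 / 0.77578736 = 0.9452

Update 3:
  P(E) = 0.8786 × 0.9452 + 0.2570 × 0.0548 = 0.83045272 + 0.01408360 = 0.84453632
  P(H|E) = 0.83045272 / 0.84453632 = 0.9833

Final posterior: 0.9833


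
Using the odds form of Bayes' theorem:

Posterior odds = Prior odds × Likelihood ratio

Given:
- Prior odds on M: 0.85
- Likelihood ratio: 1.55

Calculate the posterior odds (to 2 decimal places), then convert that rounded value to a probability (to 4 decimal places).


Step 1: Calculate posterior odds
Posterior odds = Prior odds × LR
               = 0.85 × 1.55
               = 1.32

Step 2: Convert to probability
P(M|E) = Posterior odds / (1 + Posterior odds)
       = 1.32 / (1 + 1.32)
       = 1.32 / 2.32
       = 0.5690

The evidence increased P(M) from 0.4595 to 0.5690.


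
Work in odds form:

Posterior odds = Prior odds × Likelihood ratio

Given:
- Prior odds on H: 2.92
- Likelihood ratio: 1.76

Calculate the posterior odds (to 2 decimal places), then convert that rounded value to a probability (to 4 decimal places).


Step 1: Calculate posterior odds
Posterior odds = Prior odds × LR
               = 2.92 × 1.76
               = 5.14

Step 2: Convert to probability
P(H|E) = Posterior odds / (1 + Posterior odds)
       = 5.14 / (1 + 5.14)
       = 5.14 / 6.14
       = 0.8371

The evidence increased P(H) from 0.7449 to 0.8371.


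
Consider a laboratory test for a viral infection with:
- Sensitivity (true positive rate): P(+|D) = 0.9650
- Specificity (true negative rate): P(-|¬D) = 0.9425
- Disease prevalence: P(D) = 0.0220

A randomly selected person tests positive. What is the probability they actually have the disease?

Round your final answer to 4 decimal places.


Let D = has disease, + = positive test

Given:
- P(D) = 0.0220 (prevalence)
- P(+|D) = 0.9650 (sensitivity)
- P(-|¬D) = 0.9425 (specificity)
- P(+|¬D) = 0.0575 (false positive rate = 1 - specificity)

Step 1: Find P(+)
P(+) = P(+|D)P(D) + P(+|¬D)P(¬D)
     = 0.9650 × 0.0220 + 0.0575 × 0.9780
     = 0.02123000 + 0.05623500
     = 0.07746500

Step 2: Apply Bayes' theorem for P(D|+)
P(D|+) = P(+|D)P(D) / P(+)
       = 0.02123000 / 0.07746500
       = 0.2741


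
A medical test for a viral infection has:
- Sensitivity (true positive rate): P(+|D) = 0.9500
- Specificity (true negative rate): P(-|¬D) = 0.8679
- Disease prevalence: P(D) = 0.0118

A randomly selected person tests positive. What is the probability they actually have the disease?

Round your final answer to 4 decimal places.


Let D = has disease, + = positive test

Given:
- P(D) = 0.0118 (prevalence)
- P(+|D) = 0.9500 (sensitivity)
- P(-|¬D) = 0.8679 (specificity)
- P(+|¬D) = 0.1321 (false positive rate = 1 - specificity)

Step 1: Find P(+)
P(+) = P(+|D)P(D) + P(+|¬D)P(¬D)
     = 0.9500 × 0.0118 + 0.1321 × 0.9882
     = 0.01121000 + 0.13054122
     = 0.14175122

Step 2: Apply Bayes' theorem for P(D|+)
P(D|+) = P(+|D)P(D) / P(+)
       = 0.01121000 / 0.14175122
       = 0.0791


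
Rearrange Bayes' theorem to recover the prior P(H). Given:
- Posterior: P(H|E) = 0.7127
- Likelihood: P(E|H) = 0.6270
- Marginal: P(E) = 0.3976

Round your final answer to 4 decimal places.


From Bayes' theorem: P(H|E) = P(E|H) × P(H) / P(E)

Rearranging for P(H):
P(H) = P(H|E) × P(E) / P(E|H)
     = 0.7127 × 0.3976 / 0.6270
     = 0.28336952 / 0.6270
     = 0.4519


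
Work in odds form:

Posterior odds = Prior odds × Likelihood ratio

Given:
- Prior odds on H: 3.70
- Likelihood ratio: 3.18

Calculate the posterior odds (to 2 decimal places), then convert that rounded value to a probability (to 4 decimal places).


Step 1: Calculate posterior odds
Posterior odds = Prior odds × LR
               = 3.70 × 3.18
               = 11.77

Step 2: Convert to probability
P(H|E) = Posterior odds / (1 + Posterior odds)
       = 11.77 / (1 + 11.77)
       = 11.77 / 12.77
       = 0.9217

The evidence increased P(H) from 0.7872 to 0.9217.


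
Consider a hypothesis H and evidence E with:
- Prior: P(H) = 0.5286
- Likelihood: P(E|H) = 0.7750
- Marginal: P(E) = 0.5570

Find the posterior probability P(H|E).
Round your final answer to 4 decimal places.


Using Bayes' theorem:

P(H|E) = P(E|H) × P(H) / P(E)
       = 0.7750 × 0.5286 / 0.5570
       = 0.40966500 / 0.5570
       = 0.7355

The evidence strengthens our belief in H.
Prior: 0.5286 → Posterior: 0.7355


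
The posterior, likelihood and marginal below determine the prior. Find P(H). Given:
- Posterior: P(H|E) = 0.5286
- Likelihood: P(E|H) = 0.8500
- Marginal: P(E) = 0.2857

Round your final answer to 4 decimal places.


From Bayes' theorem: P(H|E) = P(E|H) × P(H) / P(E)

Rearranging for P(H):
P(H) = P(H|E) × P(E) / P(E|H)
     = 0.5286 × 0.2857 / 0.8500
     = 0.15102102 / 0.8500
     = 0.1777


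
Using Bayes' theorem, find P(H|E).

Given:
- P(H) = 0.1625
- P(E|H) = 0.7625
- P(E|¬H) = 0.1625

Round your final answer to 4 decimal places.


Bayes' theorem: P(H|E) = P(E|H) × P(H) / P(E)

Step 1: Calculate P(E) using law of total probability
P(E) = P(E|H)P(H) + P(E|¬H)P(¬H)
     = 0.7625 × 0.1625 + 0.1625 × 0.8375
     = 0.12390625 + 0.13609375
     = 0.26000000

Step 2: Apply Bayes' theorem
P(H|E) = P(E|H) × P(H) / P(E)
       = 0.12390625 / 0.26000000
       = 0.4766


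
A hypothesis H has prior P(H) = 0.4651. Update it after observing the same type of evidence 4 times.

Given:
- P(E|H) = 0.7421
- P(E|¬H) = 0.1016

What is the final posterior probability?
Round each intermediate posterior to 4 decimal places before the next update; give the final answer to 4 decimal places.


Sequential Bayesian updating:

Initial prior: P(H) = 0.4651

Update 1:
  P(E) = 0.7421 × 0.4651 + 0.1016 × 0.5349 = 0.34515071 + 0.05434584 = 0.39949655
  P(H|E) = 0.34515071 / 0.39949655 = 0.8640

Update 2:
  P(E) = 0.7421 × 0.8640 + 0.1016 × 0.1360 = 0.64117440 + 0.01381760 = 0.65499200
  P(H|E) = 0.64117440 / 0.65499200 = 0.9789

Update 3:
  P(E) = 0.7421 × 0.9789 + 0.1016 × 0.0211 = 0.72644169 + 0.00214376 = 0.72858545
  P(H|E) = 0.72644169 / 0.72858545 = 0.9971

Update 4:
  P(E) = 0.7421 × 0.9971 + 0.1016 × 0.0029 = 0.73994791 + 0.00029464 = 0.74024255
  P(H|E) = 0.73994791 / 0.74024255 = 0.9996

Final posterior: 0.9996


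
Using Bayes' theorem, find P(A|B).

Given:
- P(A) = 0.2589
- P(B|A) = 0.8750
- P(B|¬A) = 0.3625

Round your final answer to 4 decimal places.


Bayes' theorem: P(A|B) = P(B|A) × P(A) / P(B)

Step 1: Calculate P(B) using law of total probability
P(B) = P(B|A)P(A) + P(B|¬A)P(¬A)
     = 0.8750 × 0.2589 + 0.3625 × 0.7411
     = 0.22653750 + 0.26864875
     = 0.49518625

Step 2: Apply Bayes' theorem
P(A|B) = P(B|A) × P(A) / P(B)
       = 0.22653750 / 0.49518625
       = 0.4575


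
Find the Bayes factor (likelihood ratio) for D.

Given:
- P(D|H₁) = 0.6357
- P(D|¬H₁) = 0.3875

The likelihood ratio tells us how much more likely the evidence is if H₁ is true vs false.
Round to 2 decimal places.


Likelihood Ratio (LR) = P(D|H₁) / P(D|¬H₁)

LR = 0.6357 / 0.3875
   = 1.64

The evidence is 1.64 times more likely if H₁ is true than if H₁ is false.
LR > 1, so observing D raises the odds in favor of H₁.


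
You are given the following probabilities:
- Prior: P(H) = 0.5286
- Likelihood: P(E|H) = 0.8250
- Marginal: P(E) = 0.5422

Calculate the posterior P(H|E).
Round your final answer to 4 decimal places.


Using Bayes' theorem:

P(H|E) = P(E|H) × P(H) / P(E)
       = 0.8250 × 0.5286 / 0.5422
       = 0.43609500 / 0.5422
       = 0.8043

The evidence strengthens our belief in H.
Prior: 0.5286 → Posterior: 0.8043


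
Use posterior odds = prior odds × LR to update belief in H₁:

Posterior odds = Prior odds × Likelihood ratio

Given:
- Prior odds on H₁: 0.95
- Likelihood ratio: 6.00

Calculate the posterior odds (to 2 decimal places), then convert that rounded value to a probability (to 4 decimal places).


Step 1: Calculate posterior odds
Posterior odds = Prior odds × LR
               = 0.95 × 6.00
               = 5.70

Step 2: Convert to probability
P(H₁|E) = Posterior odds / (1 + Posterior odds)
       = 5.70 / (1 + 5.70)
       = 5.70 / 6.70
       = 0.8507

The evidence increased P(H₁) from 0.4872 to 0.8507.


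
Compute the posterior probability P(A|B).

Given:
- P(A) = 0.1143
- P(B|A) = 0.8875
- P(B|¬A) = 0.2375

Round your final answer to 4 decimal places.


Bayes' theorem: P(A|B) = P(B|A) × P(A) / P(B)

Step 1: Calculate P(B) using law of total probability
P(B) = P(B|A)P(A) + P(B|¬A)P(¬A)
     = 0.8875 × 0.1143 + 0.2375 × 0.8857
     = 0.10144125 + 0.21035375
     = 0.31179500

Step 2: Apply Bayes' theorem
P(A|B) = P(B|A) × P(A) / P(B)
       = 0.10144125 / 0.31179500
       = 0.3253


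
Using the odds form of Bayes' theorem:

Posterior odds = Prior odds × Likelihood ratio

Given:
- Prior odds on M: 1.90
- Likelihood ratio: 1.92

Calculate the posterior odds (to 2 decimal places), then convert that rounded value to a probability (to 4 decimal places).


Step 1: Calculate posterior odds
Posterior odds = Prior odds × LR
               = 1.90 × 1.92
               = 3.65

Step 2: Convert to probability
P(M|E) = Posterior odds / (1 + Posterior odds)
       = 3.65 / (1 + 3.65)
       = 3.65 / 4.65
       = 0.7849

The evidence increased P(M) from 0.6552 to 0.7849.


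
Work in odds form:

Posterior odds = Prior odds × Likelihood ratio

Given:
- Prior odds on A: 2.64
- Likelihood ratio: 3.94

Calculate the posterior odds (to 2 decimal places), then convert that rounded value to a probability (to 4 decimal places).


Step 1: Calculate posterior odds
Posterior odds = Prior odds × LR
               = 2.64 × 3.94
               = 10.40

Step 2: Convert to probability
P(A|E) = Posterior odds / (1 + Posterior odds)
       = 10.40 / (1 + 10.40)
       = 10.40 / 11.40
       = 0.9123

The evidence increased P(A) from 0.7253 to 0.9123.


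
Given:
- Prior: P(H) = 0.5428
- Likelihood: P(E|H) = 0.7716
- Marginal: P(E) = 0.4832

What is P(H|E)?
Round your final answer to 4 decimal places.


Using Bayes' theorem:

P(H|E) = P(E|H) × P(H) / P(E)
       = 0.7716 × 0.5428 / 0.4832
       = 0.41882448 / 0.4832
       = 0.8668

The evidence strengthens our belief in H.
Prior: 0.5428 → Posterior: 0.8668


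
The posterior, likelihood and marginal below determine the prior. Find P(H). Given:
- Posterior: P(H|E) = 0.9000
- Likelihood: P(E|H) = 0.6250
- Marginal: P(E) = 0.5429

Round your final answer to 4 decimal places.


From Bayes' theorem: P(H|E) = P(E|H) × P(H) / P(E)

Rearranging for P(H):
P(H) = P(H|E) × P(E) / P(E|H)
     = 0.9000 × 0.5429 / 0.6250
     = 0.48861000 / 0.6250
     = 0.7818


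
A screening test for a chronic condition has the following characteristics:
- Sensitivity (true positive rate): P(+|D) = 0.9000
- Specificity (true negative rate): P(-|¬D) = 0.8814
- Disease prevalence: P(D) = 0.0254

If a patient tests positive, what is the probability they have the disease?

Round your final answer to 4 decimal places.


Let D = has disease, + = positive test

Given:
- P(D) = 0.0254 (prevalence)
- P(+|D) = 0.9000 (sensitivity)
- P(-|¬D) = 0.8814 (specificity)
- P(+|¬D) = 0.1186 (false positive rate = 1 - specificity)

Step 1: Find P(+)
P(+) = P(+|D)P(D) + P(+|¬D)P(¬D)
     = 0.9000 × 0.0254 + 0.1186 × 0.9746
     = 0.02286000 + 0.11558756
     = 0.13844756

Step 2: Apply Bayes' theorem for P(D|+)
P(D|+) = P(+|D)P(D) / P(+)
       = 0.02286000 / 0.13844756
       = 0.1651


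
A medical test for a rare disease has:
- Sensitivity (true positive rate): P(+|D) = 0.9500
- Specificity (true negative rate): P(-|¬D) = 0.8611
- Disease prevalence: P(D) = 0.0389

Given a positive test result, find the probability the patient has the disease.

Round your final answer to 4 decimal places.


Let D = has disease, + = positive test

Given:
- P(D) = 0.0389 (prevalence)
- P(+|D) = 0.9500 (sensitivity)
- P(-|¬D) = 0.8611 (specificity)
- P(+|¬D) = 0.1389 (false positive rate = 1 - specificity)

Step 1: Find P(+)
P(+) = P(+|D)P(D) + P(+|¬D)P(¬D)
     = 0.9500 × 0.0389 + 0.1389 × 0.9611
     = 0.03695500 + 0.13349679
     = 0.17045179

Step 2: Apply Bayes' theorem for P(D|+)
P(D|+) = P(+|D)P(D) / P(+)
       = 0.03695500 / 0.17045179
       = 0.2168


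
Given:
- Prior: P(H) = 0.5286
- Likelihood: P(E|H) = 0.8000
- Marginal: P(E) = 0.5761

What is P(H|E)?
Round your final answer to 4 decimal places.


Using Bayes' theorem:

P(H|E) = P(E|H) × P(H) / P(E)
       = 0.8000 × 0.5286 / 0.5761
       = 0.42288000 / 0.5761
       = 0.7340

The evidence strengthens our belief in H.
Prior: 0.5286 → Posterior: 0.7340


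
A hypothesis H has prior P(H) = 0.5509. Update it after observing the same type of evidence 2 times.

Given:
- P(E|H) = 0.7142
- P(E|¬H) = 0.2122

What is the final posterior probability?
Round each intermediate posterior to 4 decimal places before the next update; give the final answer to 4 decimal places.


Sequential Bayesian updating:

Initial prior: P(H) = 0.5509

Update 1:
  P(E) = 0.7142 × 0.5509 + 0.2122 × 0.4491 = 0.39345278 + 0.09529902 = 0.48875180
  P(H|E) = 0.39345278 / 0.48875180 = 0.8050

Update 2:
  P(E) = 0.7142 × 0.8050 + 0.2122 × 0.1950 = 0.57493100 + 0.04137900 = 0.61631000
  P(H|E) = 0.57493100 / 0.61631000 = 0.9329

Final posterior: 0.9329


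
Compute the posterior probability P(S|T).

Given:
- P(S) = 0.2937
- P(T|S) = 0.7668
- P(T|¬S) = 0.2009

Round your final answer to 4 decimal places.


Bayes' theorem: P(S|T) = P(T|S) × P(S) / P(T)

Step 1: Calculate P(T) using law of total probability
P(T) = P(T|S)P(S) + P(T|¬S)P(¬S)
     = 0.7668 × 0.2937 + 0.2009 × 0.7063
     = 0.22520916 + 0.14189567
     = 0.36710483

Step 2: Apply Bayes' theorem
P(S|T) = P(T|S) × P(S) / P(T)
       = 0.22520916 / 0.36710483
       = 0.6135


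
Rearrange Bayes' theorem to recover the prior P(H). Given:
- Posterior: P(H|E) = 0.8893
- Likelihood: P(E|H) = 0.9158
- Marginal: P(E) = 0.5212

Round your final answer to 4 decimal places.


From Bayes' theorem: P(H|E) = P(E|H) × P(H) / P(E)

Rearranging for P(H):
P(H) = P(H|E) × P(E) / P(E|H)
     = 0.8893 × 0.5212 / 0.9158
     = 0.46350316 / 0.9158
     = 0.5061


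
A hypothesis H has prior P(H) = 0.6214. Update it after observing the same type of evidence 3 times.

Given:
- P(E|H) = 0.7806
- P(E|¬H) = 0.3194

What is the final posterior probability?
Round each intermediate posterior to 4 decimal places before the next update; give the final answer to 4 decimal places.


Sequential Bayesian updating:

Initial prior: P(H) = 0.6214

Update 1:
  P(E) = 0.7806 × 0.6214 + 0.3194 × 0.3786 = 0.48506484 + 0.12092484 = 0.60598968
  P(H|E) = 0.48506484 / 0.60598968 = 0.8005

Update 2:
  P(E) = 0.7806 × 0.8005 + 0.3194 × 0.1995 = 0.62487030 + 0.06372030 = 0.68859060
  P(H|E) = 0.62487030 / 0.68859060 = 0.9075

Update 3:
  P(E) = 0.7806 × 0.9075 + 0.3194 × 0.0925 = 0.70839450 + 0.02954450 = 0.73793900
  P(H|E) = 0.70839450 / 0.73793900 = 0.9600

Final posterior: 0.9600


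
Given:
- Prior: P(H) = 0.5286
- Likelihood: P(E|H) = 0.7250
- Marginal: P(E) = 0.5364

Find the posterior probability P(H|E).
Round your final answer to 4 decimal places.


Using Bayes' theorem:

P(H|E) = P(E|H) × P(H) / P(E)
       = 0.7250 × 0.5286 / 0.5364
       = 0.38323500 / 0.5364
       = 0.7145

The evidence strengthens our belief in H.
Prior: 0.5286 → Posterior: 0.7145


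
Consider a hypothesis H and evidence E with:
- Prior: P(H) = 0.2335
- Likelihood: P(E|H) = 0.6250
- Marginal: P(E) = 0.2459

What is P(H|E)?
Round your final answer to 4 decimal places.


Using Bayes' theorem:

P(H|E) = P(E|H) × P(H) / P(E)
       = 0.6250 × 0.2335 / 0.2459
       = 0.14593750 / 0.2459
       = 0.5935

The evidence strengthens our belief in H.
Prior: 0.2335 → Posterior: 0.5935


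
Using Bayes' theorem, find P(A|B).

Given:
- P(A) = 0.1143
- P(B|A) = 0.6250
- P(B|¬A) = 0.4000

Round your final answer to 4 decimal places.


Bayes' theorem: P(A|B) = P(B|A) × P(A) / P(B)

Step 1: Calculate P(B) using law of total probability
P(B) = P(B|A)P(A) + P(B|¬A)P(¬A)
     = 0.6250 × 0.1143 + 0.4000 × 0.8857
     = 0.07143750 + 0.35428000
     = 0.42571750

Step 2: Apply Bayes' theorem
P(A|B) = P(B|A) × P(A) / P(B)
       = 0.07143750 / 0.42571750
       = 0.1678


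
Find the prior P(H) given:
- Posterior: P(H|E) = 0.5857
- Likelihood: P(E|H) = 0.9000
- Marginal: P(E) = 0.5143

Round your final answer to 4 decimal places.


From Bayes' theorem: P(H|E) = P(E|H) × P(H) / P(E)

Rearranging for P(H):
P(H) = P(H|E) × P(E) / P(E|H)
     = 0.5857 × 0.5143 / 0.9000
     = 0.30122551 / 0.9000
     = 0.3347


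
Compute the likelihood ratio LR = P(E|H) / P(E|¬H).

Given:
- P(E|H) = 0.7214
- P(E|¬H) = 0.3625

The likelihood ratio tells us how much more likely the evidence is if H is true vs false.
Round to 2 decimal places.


Likelihood Ratio (LR) = P(E|H) / P(E|¬H)

LR = 0.7214 / 0.3625
   = 1.99

The evidence is 1.99 times more likely if H is true than if H is false.
Because LR exceeds 1, E is evidence for H.


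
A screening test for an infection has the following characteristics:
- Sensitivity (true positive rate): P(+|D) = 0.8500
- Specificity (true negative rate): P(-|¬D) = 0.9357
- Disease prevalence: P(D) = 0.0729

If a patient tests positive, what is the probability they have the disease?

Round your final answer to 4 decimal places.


Let D = has disease, + = positive test

Given:
- P(D) = 0.0729 (prevalence)
- P(+|D) = 0.8500 (sensitivity)
- P(-|¬D) = 0.9357 (specificity)
- P(+|¬D) = 0.0643 (false positive rate = 1 - specificity)

Step 1: Find P(+)
P(+) = P(+|D)P(D) + P(+|¬D)P(¬D)
     = 0.8500 × 0.0729 + 0.0643 × 0.9271
     = 0.06196500 + 0.05961253
     = 0.12157753

Step 2: Apply Bayes' theorem for P(D|+)
P(D|+) = P(+|D)P(D) / P(+)
       = 0.06196500 / 0.12157753
       = 0.5097


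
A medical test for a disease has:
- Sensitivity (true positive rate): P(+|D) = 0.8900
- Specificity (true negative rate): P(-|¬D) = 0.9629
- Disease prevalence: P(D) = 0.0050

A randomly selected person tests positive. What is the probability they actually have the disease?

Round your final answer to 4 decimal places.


Let D = has disease, + = positive test

Given:
- P(D) = 0.0050 (prevalence)
- P(+|D) = 0.8900 (sensitivity)
- P(-|¬D) = 0.9629 (specificity)
- P(+|¬D) = 0.0371 (false positive rate = 1 - specificity)

Step 1: Find P(+)
P(+) = P(+|D)P(D) + P(+|¬D)P(¬D)
     = 0.8900 × 0.0050 + 0.0371 × 0.9950
     = 0.00445000 + 0.03691450
     = 0.04136450

Step 2: Apply Bayes' theorem for P(D|+)
P(D|+) = P(+|D)P(D) / P(+)
       = 0.00445000 / 0.04136450
       = 0.1076


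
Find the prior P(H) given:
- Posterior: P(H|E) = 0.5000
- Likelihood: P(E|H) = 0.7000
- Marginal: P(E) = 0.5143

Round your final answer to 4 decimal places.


From Bayes' theorem: P(H|E) = P(E|H) × P(H) / P(E)

Rearranging for P(H):
P(H) = P(H|E) × P(E) / P(E|H)
     = 0.5000 × 0.5143 / 0.7000
     = 0.25715000 / 0.7000
     = 0.3674


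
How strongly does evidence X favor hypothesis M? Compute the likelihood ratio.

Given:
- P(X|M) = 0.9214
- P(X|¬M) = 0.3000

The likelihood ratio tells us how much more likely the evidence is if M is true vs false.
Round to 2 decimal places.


Likelihood Ratio (LR) = P(X|M) / P(X|¬M)

LR = 0.9214 / 0.3000
   = 3.07

The evidence is 3.07 times more likely if M is true than if M is false.
LR > 1, so observing X raises the odds in favor of M.


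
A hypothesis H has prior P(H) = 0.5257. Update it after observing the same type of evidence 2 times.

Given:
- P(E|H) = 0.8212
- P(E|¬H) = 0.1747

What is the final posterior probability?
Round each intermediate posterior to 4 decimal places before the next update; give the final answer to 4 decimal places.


Sequential Bayesian updating:

Initial prior: P(H) = 0.5257

Update 1:
  P(E) = 0.8212 × 0.5257 + 0.1747 × 0.4743 = 0.43170484 + 0.08286021 = 0.51456505
  P(H|E) = 0.43170484 / 0.51456505 = 0.8390

Update 2:
  P(E) = 0.8212 × 0.8390 + 0.1747 × 0.1610 = 0.68898680 + 0.02812670 = 0.71711350
  P(H|E) = 0.68898680 / 0.71711350 = 0.9608

Final posterior: 0.9608


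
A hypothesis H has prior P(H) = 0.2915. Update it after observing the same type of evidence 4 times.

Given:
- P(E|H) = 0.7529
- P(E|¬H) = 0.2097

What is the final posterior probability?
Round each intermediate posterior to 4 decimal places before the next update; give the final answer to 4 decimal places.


Sequential Bayesian updating:

Initial prior: P(H) = 0.2915

Update 1:
  P(E) = 0.7529 × 0.2915 + 0.2097 × 0.7085 = 0.21947035 + 0.14857245 = 0.36804280
  P(H|E) = 0.21947035 / 0.36804280 = 0.5963

Update 2:
  P(E) = 0.7529 × 0.5963 + 0.2097 × 0.4037 = 0.44895427 + 0.08465589 = 0.53361016
  P(H|E) = 0.44895427 / 0.53361016 = 0.8414

Update 3:
  P(E) = 0.7529 × 0.8414 + 0.2097 × 0.1586 = 0.63349006 + 0.03325842 = 0.66674848
  P(H|E) = 0.63349006 / 0.66674848 = 0.9501

Update 4:
  P(E) = 0.7529 × 0.9501 + 0.2097 × 0.0499 = 0.71533029 + 0.01046403 = 0.72579432
  P(H|E) = 0.71533029 / 0.72579432 = 0.9856

Final posterior: 0.9856


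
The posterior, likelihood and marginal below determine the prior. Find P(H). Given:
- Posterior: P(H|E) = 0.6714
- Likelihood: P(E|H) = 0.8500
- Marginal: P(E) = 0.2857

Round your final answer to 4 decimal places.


From Bayes' theorem: P(H|E) = P(E|H) × P(H) / P(E)

Rearranging for P(H):
P(H) = P(H|E) × P(E) / P(E|H)
     = 0.6714 × 0.2857 / 0.8500
     = 0.19181898 / 0.8500
     = 0.2257
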